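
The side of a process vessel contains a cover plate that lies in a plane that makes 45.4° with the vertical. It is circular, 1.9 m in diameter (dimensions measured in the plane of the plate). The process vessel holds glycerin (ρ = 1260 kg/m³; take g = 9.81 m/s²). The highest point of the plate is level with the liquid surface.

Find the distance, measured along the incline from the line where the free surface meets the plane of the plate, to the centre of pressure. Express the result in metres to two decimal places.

y_p = 1.19 m

γ = ρg = 1260 × 9.81 / 1000 = 12.3606 kN/m³.
The plate makes 45.4° with the vertical, i.e. θ = 90° − 45.4° = 44.6° to the horizontal. Measuring y along the incline from the free-surface line, vertical depth h = y·sinθ with sinθ = 0.702153.
The centroid is at the centre, 0.95 m below the top of the plate, so y_c = 0.95 m and h_c = 0.95 × 0.702153 = 0.667045 m.
A = π(0.95)² = 2.83529 m².
Resultant F = γ·h_c·A = 12.3606 × 0.667045 × 2.83529 = 23.3772 kN.
I_c = πr⁴/4 = π × 0.95⁴/4 = 0.639712 m⁴.
Centre of pressure: y_p = y_c + I_c/(y_c·A) = 0.95 + 0.639712/(0.95 × 2.83529) = 0.95 + 0.2375 = 1.1875 m along the plane.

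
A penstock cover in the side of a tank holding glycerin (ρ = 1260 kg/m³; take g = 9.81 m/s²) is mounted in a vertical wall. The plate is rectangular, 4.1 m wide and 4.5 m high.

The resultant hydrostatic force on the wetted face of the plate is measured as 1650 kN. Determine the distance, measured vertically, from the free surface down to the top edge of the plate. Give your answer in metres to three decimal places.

d_top ≈ 4.985 m

γ = ρg = 1260 × 9.81 / 1000 = 12.3606 kN/m³.
A = 4.1 × 4.5 = 18.45 m².
From F = γ·h_c·A, the centroid depth is h_c = 1650/(12.3606 × 18.45) = 7.23516 m.
The centroid lies 4.5/2 = 2.25 m below the top edge, so the top edge sits at h_top = 7.23516 − 2.25 = 4.98516 m below the surface.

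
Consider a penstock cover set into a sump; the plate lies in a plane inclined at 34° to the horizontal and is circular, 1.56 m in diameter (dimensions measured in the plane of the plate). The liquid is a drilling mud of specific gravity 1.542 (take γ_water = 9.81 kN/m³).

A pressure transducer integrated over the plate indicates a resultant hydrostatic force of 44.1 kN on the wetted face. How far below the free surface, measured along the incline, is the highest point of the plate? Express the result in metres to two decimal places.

y_top ≈ 1.95 m

γ = 1.542 × 9.81 = 15.12702 kN/m³.
A = π(0.78)² = 1.91134 m².
From F = γ·h_c·A, the centroid depth is h_c = 44.1/(15.12702 × 1.91134) = 1.52527 m.
Let θ = 34° be the plate's angle to the horizontal; measure y along the incline from where the plane meets the free surface. Vertical depth h = y·sinθ with sinθ = 0.559193.
Along the incline, y_c = h_c/sinθ = 1.52527/0.559193 = 2.72763 m.
The centroid is at the centre, 0.78 m below the top of the plate, so the highest point sits at y_top = 2.72763 − 0.78 = 1.94763 m along the incline.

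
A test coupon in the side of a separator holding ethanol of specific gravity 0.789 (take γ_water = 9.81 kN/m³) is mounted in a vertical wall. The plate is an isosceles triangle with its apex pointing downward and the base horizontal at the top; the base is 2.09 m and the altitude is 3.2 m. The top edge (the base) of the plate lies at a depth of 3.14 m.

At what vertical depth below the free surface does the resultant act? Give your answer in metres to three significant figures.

γ = 0.789 × 9.81 = 7.74009 kN/m³.
With the apex down, the centroid sits h/3 = 3.2/3 = 1.06667 m below the base (the top edge), so the centroid depth is h_c = 3.14 + 1.06667 = 4.20667 m.
A = ½ × 2.09 × 3.2 = 3.344 m².
Resultant F = γ·h_c·A = 7.74009 × 4.20667 × 3.344 = 108.881 kN.
I_c = b·h³/36 = 2.09 × 3.2³/36 = 1.90236 m⁴.
Centre of pressure: y_p = y_c + I_c/(y_c·A) = 4.20667 + 1.90236/(4.20667 × 3.344) = 4.20667 + 0.135235 = 4.3419 m along the plane.

h_p = 4.34 m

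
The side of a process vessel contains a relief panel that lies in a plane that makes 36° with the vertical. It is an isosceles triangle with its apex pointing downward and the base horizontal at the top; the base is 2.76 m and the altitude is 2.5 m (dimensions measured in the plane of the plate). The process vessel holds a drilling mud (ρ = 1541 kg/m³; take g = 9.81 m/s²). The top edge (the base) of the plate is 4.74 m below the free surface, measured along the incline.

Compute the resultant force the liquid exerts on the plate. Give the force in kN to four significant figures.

F ≈ 235.2 kN

γ = ρg = 1541 × 9.81 / 1000 = 15.11721 kN/m³.
The plate makes 36° with the vertical, i.e. θ = 90° − 36° = 54° to the horizontal. Measuring y along the incline from the free-surface line, vertical depth h = y·sinθ with sinθ = 0.809017.
With the apex down, the centroid sits h/3 = 2.5/3 = 0.833333 m below the base (the top edge), so y_c = 4.74 + 0.833333 = 5.57333 m and h_c = 5.57333 × 0.809017 = 4.50892 m.
A = ½ × 2.76 × 2.5 = 3.45 m².
Resultant F = γ·h_c·A = 15.11721 × 4.50892 × 3.45 = 235.16 kN.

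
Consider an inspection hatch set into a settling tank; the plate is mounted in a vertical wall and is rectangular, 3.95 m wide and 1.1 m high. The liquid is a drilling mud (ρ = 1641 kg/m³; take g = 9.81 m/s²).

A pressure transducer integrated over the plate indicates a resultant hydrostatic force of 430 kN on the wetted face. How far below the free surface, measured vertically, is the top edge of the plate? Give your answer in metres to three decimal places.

d_top ≈ 5.598 m

γ = ρg = 1641 × 9.81 / 1000 = 16.09821 kN/m³.
A = 3.95 × 1.1 = 4.345 m².
From F = γ·h_c·A, the centroid depth is h_c = 430/(16.09821 × 4.345) = 6.14754 m.
The centroid lies 1.1/2 = 0.55 m below the top edge, so the top edge sits at h_top = 6.14754 − 0.55 = 5.59754 m below the surface.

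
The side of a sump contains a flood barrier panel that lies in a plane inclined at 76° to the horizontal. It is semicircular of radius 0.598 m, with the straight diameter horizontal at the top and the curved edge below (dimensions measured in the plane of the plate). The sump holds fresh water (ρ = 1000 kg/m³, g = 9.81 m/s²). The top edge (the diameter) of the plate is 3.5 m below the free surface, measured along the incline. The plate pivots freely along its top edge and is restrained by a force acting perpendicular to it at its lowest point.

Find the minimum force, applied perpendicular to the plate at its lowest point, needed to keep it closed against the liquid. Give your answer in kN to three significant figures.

γ = ρg = 1000 × 9.81 = 9810 N/m³ = 9.81 kN/m³.
Let θ = 76° be the plate's angle to the horizontal; measure y along the incline from where the plane meets the free surface. Vertical depth h = y·sinθ with sinθ = 0.970296.
The centroid of a semicircle lies 4r/(3π) = 0.253799 m from the diameter, here below the top edge, so y_c = 3.5 + 0.253799 = 3.7538 m and h_c = 3.7538 × 0.970296 = 3.6423 m.
A = πr²/2 = π × 0.598²/2 = 0.561723 m².
Resultant F = γ·h_c·A = 9.81 × 3.6423 × 0.561723 = 20.0709 kN.
I_c = (π/8 − 8/(9π))·r⁴ = 0.109757 × 0.598⁴ = 0.0140358 m⁴.
Centre of pressure: y_p = y_c + I_c/(y_c·A) = 3.7538 + 0.0140358/(3.7538 × 0.561723) = 3.7538 + 0.00665647 = 3.76046 m along the plane.
The resultant acts 0.253799 + 0.00665647 = 0.260455 m (along the plate) below the hinge at the top edge, so the moment about the hinge is M = F × 0.260455 = 20.0709 × 0.260455 = 5.22757 kN·m.
A normal force at the bottom, 0.598 m from the hinge, must supply this moment: P = 5.22757/0.598 = 8.74176 kN.

P ≈ 8.74 kN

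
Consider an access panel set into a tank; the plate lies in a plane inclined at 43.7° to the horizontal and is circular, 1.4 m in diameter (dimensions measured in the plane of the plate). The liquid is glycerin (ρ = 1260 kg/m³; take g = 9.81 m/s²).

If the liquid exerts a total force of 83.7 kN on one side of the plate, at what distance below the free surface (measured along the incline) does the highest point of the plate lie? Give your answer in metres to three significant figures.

y_top ≈ 5.67 m

γ = ρg = 1260 × 9.81 / 1000 = 12.3606 kN/m³.
A = π(0.7)² = 1.53938 m².
From F = γ·h_c·A, the centroid depth is h_c = 83.7/(12.3606 × 1.53938) = 4.39886 m.
Let θ = 43.7° be the plate's angle to the horizontal; measure y along the incline from where the plane meets the free surface. Vertical depth h = y·sinθ with sinθ = 0.690882.
Along the incline, y_c = h_c/sinθ = 4.39886/0.690882 = 6.36702 m.
The centroid is at the centre, 0.7 m below the top of the plate, so the highest point sits at y_top = 6.36702 − 0.7 = 5.66702 m along the incline.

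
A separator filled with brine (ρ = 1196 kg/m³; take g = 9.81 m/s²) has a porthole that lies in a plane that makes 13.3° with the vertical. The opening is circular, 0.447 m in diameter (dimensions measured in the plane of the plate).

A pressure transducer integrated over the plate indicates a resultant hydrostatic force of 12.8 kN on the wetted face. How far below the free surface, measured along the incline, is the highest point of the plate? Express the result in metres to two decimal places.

y_top ≈ 6.92 m

γ = ρg = 1196 × 9.81 / 1000 = 11.73276 kN/m³.
A = π(0.2235)² = 0.15693 m².
From F = γ·h_c·A, the centroid depth is h_c = 12.8/(11.73276 × 0.15693) = 6.9519 m.
The plate makes 13.3° with the vertical, i.e. θ = 90° − 13.3° = 76.7° to the horizontal. Measuring y along the incline from the free-surface line, vertical depth h = y·sinθ with sinθ = 0.973179.
Along the incline, y_c = h_c/sinθ = 6.9519/0.973179 = 7.1435 m.
The centroid is at the centre, 0.2235 m below the top of the plate, so the highest point sits at y_top = 7.1435 − 0.2235 = 6.92 m along the incline.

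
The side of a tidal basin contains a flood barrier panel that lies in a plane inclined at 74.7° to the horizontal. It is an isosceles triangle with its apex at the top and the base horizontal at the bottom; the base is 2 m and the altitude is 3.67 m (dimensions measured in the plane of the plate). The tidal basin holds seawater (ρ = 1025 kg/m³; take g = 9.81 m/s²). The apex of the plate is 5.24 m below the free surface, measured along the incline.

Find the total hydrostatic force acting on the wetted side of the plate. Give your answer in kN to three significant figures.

γ = ρg = 1025 × 9.81 / 1000 = 10.05525 kN/m³.
Let θ = 74.7° be the plate's angle to the horizontal; measure y along the incline from where the plane meets the free surface. Vertical depth h = y·sinθ with sinθ = 0.964557.
With the apex up, the centroid sits 2h/3 = 2 × 3.67/3 = 2.44667 m below the apex, so y_c = 5.24 + 2.44667 = 7.68667 m and h_c = 7.68667 × 0.964557 = 7.41423 m.
A = ½ × 2 × 3.67 = 3.67 m².
Resultant F = γ·h_c·A = 10.05525 × 7.41423 × 3.67 = 273.606 kN.

F ≈ 274 kN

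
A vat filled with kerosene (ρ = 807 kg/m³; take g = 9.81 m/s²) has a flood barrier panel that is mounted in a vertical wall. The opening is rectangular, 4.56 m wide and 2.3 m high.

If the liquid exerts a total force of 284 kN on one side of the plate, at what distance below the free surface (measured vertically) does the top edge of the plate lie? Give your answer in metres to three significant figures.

d_top ≈ 2.27 m

γ = ρg = 807 × 9.81 / 1000 = 7.91667 kN/m³.
A = 4.56 × 2.3 = 10.488 m².
From F = γ·h_c·A, the centroid depth is h_c = 284/(7.91667 × 10.488) = 3.42045 m.
The centroid lies 2.3/2 = 1.15 m below the top edge, so the top edge sits at h_top = 3.42045 − 1.15 = 2.27045 m below the surface.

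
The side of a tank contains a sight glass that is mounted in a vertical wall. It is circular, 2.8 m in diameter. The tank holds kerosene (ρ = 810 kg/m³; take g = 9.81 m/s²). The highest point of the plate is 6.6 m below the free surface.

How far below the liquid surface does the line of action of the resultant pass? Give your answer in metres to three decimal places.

γ = ρg = 810 × 9.81 / 1000 = 7.9461 kN/m³.
The centroid is at the centre, 1.4 m below the top of the plate, so the centroid depth is h_c = 6.6 + 1.4 = 8 m.
A = π(1.4)² = 6.15752 m².
Resultant F = γ·h_c·A = 7.9461 × 8 × 6.15752 = 391.426 kN.
I_c = πr⁴/4 = π × 1.4⁴/4 = 3.01719 m⁴.
Centre of pressure: y_p = y_c + I_c/(y_c·A) = 8 + 3.01719/(8 × 6.15752) = 8 + 0.0612501 = 8.06125 m along the plane.

h_p = 8.061 m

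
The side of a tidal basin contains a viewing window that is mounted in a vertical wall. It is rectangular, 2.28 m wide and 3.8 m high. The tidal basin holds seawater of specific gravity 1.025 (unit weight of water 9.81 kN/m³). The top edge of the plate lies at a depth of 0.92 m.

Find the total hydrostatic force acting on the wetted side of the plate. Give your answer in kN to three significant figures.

γ = 1.025 × 9.81 = 10.05525 kN/m³.
The centroid lies 3.8/2 = 1.9 m below the top edge, so the centroid depth is h_c = 0.92 + 1.9 = 2.82 m.
A = 2.28 × 3.8 = 8.664 m².
Resultant F = γ·h_c·A = 10.05525 × 2.82 × 8.664 = 245.675 kN.

F ≈ 246 kN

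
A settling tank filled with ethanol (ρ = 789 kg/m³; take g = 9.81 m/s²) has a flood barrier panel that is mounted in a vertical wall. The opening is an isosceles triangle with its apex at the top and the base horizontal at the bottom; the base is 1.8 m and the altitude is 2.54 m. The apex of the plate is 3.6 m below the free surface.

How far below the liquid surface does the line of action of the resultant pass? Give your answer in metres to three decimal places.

γ = ρg = 789 × 9.81 / 1000 = 7.74009 kN/m³.
With the apex up, the centroid sits 2h/3 = 2 × 2.54/3 = 1.69333 m below the apex, so the centroid depth is h_c = 3.6 + 1.69333 = 5.29333 m.
A = ½ × 1.8 × 2.54 = 2.286 m².
Resultant F = γ·h_c·A = 7.74009 × 5.29333 × 2.286 = 93.6594 kN.
I_c = b·h³/36 = 1.8 × 2.54³/36 = 0.819353 m⁴.
Centre of pressure: y_p = y_c + I_c/(y_c·A) = 5.29333 + 0.819353/(5.29333 × 2.286) = 5.29333 + 0.067712 = 5.36104 m along the plane.

h_p = 5.361 m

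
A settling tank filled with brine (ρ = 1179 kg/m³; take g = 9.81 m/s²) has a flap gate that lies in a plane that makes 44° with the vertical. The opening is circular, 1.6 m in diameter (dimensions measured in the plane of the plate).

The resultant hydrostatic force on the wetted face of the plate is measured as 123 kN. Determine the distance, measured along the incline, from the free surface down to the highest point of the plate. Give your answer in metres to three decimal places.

γ = ρg = 1179 × 9.81 / 1000 = 11.56599 kN/m³.
A = π(0.8)² = 2.01062 m².
From F = γ·h_c·A, the centroid depth is h_c = 123/(11.56599 × 2.01062) = 5.28923 m.
The plate makes 44° with the vertical, i.e. θ = 90° − 44° = 46° to the horizontal. Measuring y along the incline from the free-surface line, vertical depth h = y·sinθ with sinθ = 0.719340.
Along the incline, y_c = h_c/sinθ = 5.28923/0.719340 = 7.35289 m.
The centroid is at the centre, 0.8 m below the top of the plate, so the highest point sits at y_top = 7.35289 − 0.8 = 6.55289 m along the incline.

y_top ≈ 6.553 m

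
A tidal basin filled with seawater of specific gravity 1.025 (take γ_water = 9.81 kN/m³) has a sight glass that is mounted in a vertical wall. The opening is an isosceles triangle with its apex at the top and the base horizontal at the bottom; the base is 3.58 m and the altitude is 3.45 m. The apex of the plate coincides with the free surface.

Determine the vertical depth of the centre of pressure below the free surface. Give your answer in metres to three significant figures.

γ = 1.025 × 9.81 = 10.05525 kN/m³.
With the apex up, the centroid sits 2h/3 = 2 × 3.45/3 = 2.3 m below the apex, so the centroid depth is h_c = 2.3 m.
A = ½ × 3.58 × 3.45 = 6.1755 m².
Resultant F = γ·h_c·A = 10.05525 × 2.3 × 6.1755 = 142.821 kN.
I_c = b·h³/36 = 3.58 × 3.45³/36 = 4.08355 m⁴.
Centre of pressure: y_p = y_c + I_c/(y_c·A) = 2.3 + 4.08355/(2.3 × 6.1755) = 2.3 + 0.2875 = 2.5875 m along the plane.

h_p = 2.59 m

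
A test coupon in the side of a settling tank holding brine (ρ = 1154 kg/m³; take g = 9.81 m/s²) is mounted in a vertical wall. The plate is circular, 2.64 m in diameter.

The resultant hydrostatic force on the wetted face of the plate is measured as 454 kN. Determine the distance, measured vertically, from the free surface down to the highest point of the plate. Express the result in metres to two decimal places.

γ = ρg = 1154 × 9.81 / 1000 = 11.32074 kN/m³.
A = π(1.32)² = 5.47391 m².
From F = γ·h_c·A, the centroid depth is h_c = 454/(11.32074 × 5.47391) = 7.32628 m.
The centroid is at the centre, 1.32 m below the top of the plate, so the highest point sits at h_top = 7.32628 − 1.32 = 6.00628 m below the surface.

d_top ≈ 6.01 m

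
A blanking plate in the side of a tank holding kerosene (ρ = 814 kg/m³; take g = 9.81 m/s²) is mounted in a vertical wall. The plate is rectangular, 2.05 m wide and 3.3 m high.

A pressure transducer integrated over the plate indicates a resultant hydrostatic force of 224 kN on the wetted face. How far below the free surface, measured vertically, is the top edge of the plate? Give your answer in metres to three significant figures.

γ = ρg = 814 × 9.81 / 1000 = 7.98534 kN/m³.
A = 2.05 × 3.3 = 6.765 m².
From F = γ·h_c·A, the centroid depth is h_c = 224/(7.98534 × 6.765) = 4.14655 m.
The centroid lies 3.3/2 = 1.65 m below the top edge, so the top edge sits at h_top = 4.14655 − 1.65 = 2.49655 m below the surface.

d_top ≈ 2.50 m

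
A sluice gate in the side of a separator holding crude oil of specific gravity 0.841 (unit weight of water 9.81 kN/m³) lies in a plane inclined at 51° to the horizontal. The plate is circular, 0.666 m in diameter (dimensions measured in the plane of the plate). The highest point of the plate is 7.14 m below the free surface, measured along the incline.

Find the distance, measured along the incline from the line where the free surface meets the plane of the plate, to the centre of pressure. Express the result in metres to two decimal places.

y_p = 7.48 m

γ = 0.841 × 9.81 = 8.25021 kN/m³.
Let θ = 51° be the plate's angle to the horizontal; measure y along the incline from where the plane meets the free surface. Vertical depth h = y·sinθ with sinθ = 0.777146.
The centroid is at the centre, 0.333 m below the top of the plate, so y_c = 7.14 + 0.333 = 7.473 m and h_c = 7.473 × 0.777146 = 5.80761 m.
A = π(0.333)² = 0.348368 m².
Resultant F = γ·h_c·A = 8.25021 × 5.80761 × 0.348368 = 16.6917 kN.
I_c = πr⁴/4 = π × 0.333⁴/4 = 0.00965755 m⁴.
Centre of pressure: y_p = y_c + I_c/(y_c·A) = 7.473 + 0.00965755/(7.473 × 0.348368) = 7.473 + 0.00370966 = 7.47671 m along the plane.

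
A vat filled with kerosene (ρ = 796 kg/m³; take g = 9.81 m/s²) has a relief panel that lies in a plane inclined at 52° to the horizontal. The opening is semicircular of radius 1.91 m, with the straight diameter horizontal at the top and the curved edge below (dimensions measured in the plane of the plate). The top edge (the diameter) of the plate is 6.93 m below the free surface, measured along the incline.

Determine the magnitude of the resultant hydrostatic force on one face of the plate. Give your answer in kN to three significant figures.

γ = ρg = 796 × 9.81 / 1000 = 7.80876 kN/m³.
Let θ = 52° be the plate's angle to the horizontal; measure y along the incline from where the plane meets the free surface. Vertical depth h = y·sinθ with sinθ = 0.788011.
The centroid of a semicircle lies 4r/(3π) = 0.810629 m from the diameter, here below the top edge, so y_c = 6.93 + 0.810629 = 7.74063 m and h_c = 7.74063 × 0.788011 = 6.0997 m.
A = πr²/2 = π × 1.91²/2 = 5.73042 m².
Resultant F = γ·h_c·A = 7.80876 × 6.0997 × 5.73042 = 272.946 kN.

F ≈ 273 kN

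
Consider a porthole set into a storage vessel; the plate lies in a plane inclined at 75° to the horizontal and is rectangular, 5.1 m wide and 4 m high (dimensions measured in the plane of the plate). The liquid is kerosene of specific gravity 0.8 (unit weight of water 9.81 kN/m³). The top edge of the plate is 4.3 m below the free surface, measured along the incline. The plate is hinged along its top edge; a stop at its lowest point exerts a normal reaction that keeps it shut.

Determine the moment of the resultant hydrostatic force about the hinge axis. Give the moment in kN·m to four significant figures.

M ≈ 2155 kN·m

γ = 0.8 × 9.81 = 7.848 kN/m³.
Let θ = 75° be the plate's angle to the horizontal; measure y along the incline from where the plane meets the free surface. Vertical depth h = y·sinθ with sinθ = 0.965926.
The centroid lies 4/2 = 2 m below the top edge, so y_c = 4.3 + 2 = 6.3 m and h_c = 6.3 × 0.965926 = 6.08533 m.
A = 5.1 × 4 = 20.4 m².
Resultant F = γ·h_c·A = 7.848 × 6.08533 × 20.4 = 974.256 kN.
I_c = b·h³/12 = 5.1 × 4³/12 = 27.2 m⁴.
Centre of pressure: y_p = y_c + I_c/(y_c·A) = 6.3 + 27.2/(6.3 × 20.4) = 6.3 + 0.21164 = 6.51164 m along the plane.
The resultant acts 2 + 0.21164 = 2.21164 m (along the plate) below the hinge at the top edge, so the moment about the hinge is M = F × 2.21164 = 974.256 × 2.21164 = 2154.7 kN·m.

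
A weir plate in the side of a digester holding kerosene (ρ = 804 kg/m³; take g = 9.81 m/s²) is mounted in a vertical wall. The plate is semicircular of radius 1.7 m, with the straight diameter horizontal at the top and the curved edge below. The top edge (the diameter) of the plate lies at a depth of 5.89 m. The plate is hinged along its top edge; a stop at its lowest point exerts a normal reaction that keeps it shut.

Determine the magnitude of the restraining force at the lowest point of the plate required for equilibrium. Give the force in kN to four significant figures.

γ = ρg = 804 × 9.81 / 1000 = 7.88724 kN/m³.
The centroid of a semicircle lies 4r/(3π) = 0.721502 m from the diameter, here below the top edge, so the centroid depth is h_c = 5.89 + 0.721502 = 6.6115 m.
A = πr²/2 = π × 1.7²/2 = 4.5396 m².
Resultant F = γ·h_c·A = 7.88724 × 6.6115 × 4.5396 = 236.724 kN.
I_c = (π/8 − 8/(9π))·r⁴ = 0.109757 × 1.7⁴ = 0.916701 m⁴.
Centre of pressure: y_p = y_c + I_c/(y_c·A) = 6.6115 + 0.916701/(6.6115 × 4.5396) = 6.6115 + 0.0305429 = 6.64204 m along the plane.
The resultant acts 0.721502 + 0.0305429 = 0.752045 m (along the plate) below the hinge at the top edge, so the moment about the hinge is M = F × 0.752045 = 236.724 × 0.752045 = 178.027 kN·m.
A normal force at the bottom, 1.7 m from the hinge, must supply this moment: P = 178.027/1.7 = 104.722 kN.

P ≈ 104.7 kN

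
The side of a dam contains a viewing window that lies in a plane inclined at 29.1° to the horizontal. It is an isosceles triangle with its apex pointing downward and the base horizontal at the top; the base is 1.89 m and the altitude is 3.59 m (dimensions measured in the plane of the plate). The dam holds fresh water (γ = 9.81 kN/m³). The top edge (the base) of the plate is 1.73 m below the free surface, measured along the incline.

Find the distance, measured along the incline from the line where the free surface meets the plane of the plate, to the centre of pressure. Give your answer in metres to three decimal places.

y_p = 3.171 m

γ = 9.81 kN/m³.
Let θ = 29.1° be the plate's angle to the horizontal; measure y along the incline from where the plane meets the free surface. Vertical depth h = y·sinθ with sinθ = 0.486335.
With the apex down, the centroid sits h/3 = 3.59/3 = 1.19667 m below the base (the top edge), so y_c = 1.73 + 1.19667 = 2.92667 m and h_c = 2.92667 × 0.486335 = 1.42334 m.
A = ½ × 1.89 × 3.59 = 3.39255 m².
Resultant F = γ·h_c·A = 9.81 × 1.42334 × 3.39255 = 47.3701 kN.
I_c = b·h³/36 = 1.89 × 3.59³/36 = 2.42908 m⁴.
Centre of pressure: y_p = y_c + I_c/(y_c·A) = 2.92667 + 2.42908/(2.92667 × 3.39255) = 2.92667 + 0.244648 = 3.17132 m along the plane.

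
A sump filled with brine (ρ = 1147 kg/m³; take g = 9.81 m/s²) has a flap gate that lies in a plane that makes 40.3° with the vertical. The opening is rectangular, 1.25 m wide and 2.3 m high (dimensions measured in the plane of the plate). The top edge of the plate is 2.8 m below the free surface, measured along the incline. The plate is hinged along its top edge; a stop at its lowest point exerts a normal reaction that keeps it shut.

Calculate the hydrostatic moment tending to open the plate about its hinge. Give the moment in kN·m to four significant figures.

M ≈ 122.9 kN·m

γ = ρg = 1147 × 9.81 / 1000 = 11.25207 kN/m³.
The plate makes 40.3° with the vertical, i.e. θ = 90° − 40.3° = 49.7° to the horizontal. Measuring y along the incline from the free-surface line, vertical depth h = y·sinθ with sinθ = 0.762668.
The centroid lies 2.3/2 = 1.15 m below the top edge, so y_c = 2.8 + 1.15 = 3.95 m and h_c = 3.95 × 0.762668 = 3.01254 m.
A = 1.25 × 2.3 = 2.875 m².
Resultant F = γ·h_c·A = 11.25207 × 3.01254 × 2.875 = 97.4548 kN.
I_c = b·h³/12 = 1.25 × 2.3³/12 = 1.2674 m⁴.
Centre of pressure: y_p = y_c + I_c/(y_c·A) = 3.95 + 1.2674/(3.95 × 2.875) = 3.95 + 0.111604 = 4.0616 m along the plane.
The resultant acts 1.15 + 0.111604 = 1.2616 m (along the plate) below the hinge at the top edge, so the moment about the hinge is M = F × 1.2616 = 97.4548 × 1.2616 = 122.949 kN·m.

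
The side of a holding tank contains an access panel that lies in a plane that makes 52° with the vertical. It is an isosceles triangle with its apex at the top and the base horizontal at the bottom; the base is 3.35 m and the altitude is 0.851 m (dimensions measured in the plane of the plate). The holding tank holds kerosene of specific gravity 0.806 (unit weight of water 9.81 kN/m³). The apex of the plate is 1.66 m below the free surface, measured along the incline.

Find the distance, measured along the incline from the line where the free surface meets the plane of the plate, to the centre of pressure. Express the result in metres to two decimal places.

γ = 0.806 × 9.81 = 7.90686 kN/m³.
The plate makes 52° with the vertical, i.e. θ = 90° − 52° = 38° to the horizontal. Measuring y along the incline from the free-surface line, vertical depth h = y·sinθ with sinθ = 0.615661.
With the apex up, the centroid sits 2h/3 = 2 × 0.851/3 = 0.567333 m below the apex, so y_c = 1.66 + 0.567333 = 2.22733 m and h_c = 2.22733 × 0.615661 = 1.37128 m.
A = ½ × 3.35 × 0.851 = 1.42542 m².
Resultant F = γ·h_c·A = 7.90686 × 1.37128 × 1.42542 = 15.4551 kN.
I_c = b·h³/36 = 3.35 × 0.851³/36 = 0.0573497 m⁴.
Centre of pressure: y_p = y_c + I_c/(y_c·A) = 2.22733 + 0.0573497/(2.22733 × 1.42542) = 2.22733 + 0.0180636 = 2.24539 m along the plane.

y_p = 2.25 m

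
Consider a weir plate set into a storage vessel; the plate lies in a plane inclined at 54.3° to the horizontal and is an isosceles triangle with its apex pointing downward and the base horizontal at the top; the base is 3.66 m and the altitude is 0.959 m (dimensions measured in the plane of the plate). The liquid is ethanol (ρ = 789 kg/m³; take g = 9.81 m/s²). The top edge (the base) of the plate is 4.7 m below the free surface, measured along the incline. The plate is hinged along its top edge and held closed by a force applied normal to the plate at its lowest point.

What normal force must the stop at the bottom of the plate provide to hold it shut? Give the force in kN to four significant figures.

γ = ρg = 789 × 9.81 / 1000 = 7.74009 kN/m³.
Let θ = 54.3° be the plate's angle to the horizontal; measure y along the incline from where the plane meets the free surface. Vertical depth h = y·sinθ with sinθ = 0.812084.
With the apex down, the centroid sits h/3 = 0.959/3 = 0.319667 m below the base (the top edge), so y_c = 4.7 + 0.319667 = 5.01967 m and h_c = 5.01967 × 0.812084 = 4.07639 m.
A = ½ × 3.66 × 0.959 = 1.75497 m².
Resultant F = γ·h_c·A = 7.74009 × 4.07639 × 1.75497 = 55.3722 kN.
I_c = b·h³/36 = 3.66 × 0.959³/36 = 0.0896674 m⁴.
Centre of pressure: y_p = y_c + I_c/(y_c·A) = 5.01967 + 0.0896674/(5.01967 × 1.75497) = 5.01967 + 0.0101786 = 5.02985 m along the plane.
The resultant acts 0.319667 + 0.0101786 = 0.329846 m (along the plate) below the hinge at the top edge, so the moment about the hinge is M = F × 0.329846 = 55.3722 × 0.329846 = 18.2643 kN·m.
A normal force at the bottom, 0.959 m from the hinge, must supply this moment: P = 18.2643/0.959 = 19.0452 kN.

P ≈ 19.05 kN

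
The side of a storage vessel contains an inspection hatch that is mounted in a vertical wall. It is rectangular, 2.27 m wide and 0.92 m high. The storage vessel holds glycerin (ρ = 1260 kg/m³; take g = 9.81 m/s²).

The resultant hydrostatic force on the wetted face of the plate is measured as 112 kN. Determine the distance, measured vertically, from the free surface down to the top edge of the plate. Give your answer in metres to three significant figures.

d_top ≈ 3.88 m

γ = ρg = 1260 × 9.81 / 1000 = 12.3606 kN/m³.
A = 2.27 × 0.92 = 2.0884 m².
From F = γ·h_c·A, the centroid depth is h_c = 112/(12.3606 × 2.0884) = 4.33875 m.
The centroid lies 0.92/2 = 0.46 m below the top edge, so the top edge sits at h_top = 4.33875 − 0.46 = 3.87875 m below the surface.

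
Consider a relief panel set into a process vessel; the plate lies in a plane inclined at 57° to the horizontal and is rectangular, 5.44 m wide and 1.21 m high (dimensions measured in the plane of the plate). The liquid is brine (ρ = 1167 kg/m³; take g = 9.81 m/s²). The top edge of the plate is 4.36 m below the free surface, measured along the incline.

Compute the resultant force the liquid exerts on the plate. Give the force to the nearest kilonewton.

F ≈ 314 kN

γ = ρg = 1167 × 9.81 / 1000 = 11.44827 kN/m³.
Let θ = 57° be the plate's angle to the horizontal; measure y along the incline from where the plane meets the free surface. Vertical depth h = y·sinθ with sinθ = 0.838671.
The centroid lies 1.21/2 = 0.605 m below the top edge, so y_c = 4.36 + 0.605 = 4.965 m and h_c = 4.965 × 0.838671 = 4.164 m.
A = 5.44 × 1.21 = 6.5824 m².
Resultant F = γ·h_c·A = 11.44827 × 4.164 × 6.5824 = 313.787 kN.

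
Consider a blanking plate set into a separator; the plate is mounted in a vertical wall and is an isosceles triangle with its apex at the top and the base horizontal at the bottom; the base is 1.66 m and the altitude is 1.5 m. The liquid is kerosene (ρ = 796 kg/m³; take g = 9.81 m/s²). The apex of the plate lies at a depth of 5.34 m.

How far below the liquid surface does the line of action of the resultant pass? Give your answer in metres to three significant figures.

γ = ρg = 796 × 9.81 / 1000 = 7.80876 kN/m³.
With the apex up, the centroid sits 2h/3 = 2 × 1.5/3 = 1 m below the apex, so the centroid depth is h_c = 5.34 + 1 = 6.34 m.
A = ½ × 1.66 × 1.5 = 1.245 m².
Resultant F = γ·h_c·A = 7.80876 × 6.34 × 1.245 = 61.6369 kN.
I_c = b·h³/36 = 1.66 × 1.5³/36 = 0.155625 m⁴.
Centre of pressure: y_p = y_c + I_c/(y_c·A) = 6.34 + 0.155625/(6.34 × 1.245) = 6.34 + 0.0197161 = 6.35972 m along the plane.

h_p = 6.36 m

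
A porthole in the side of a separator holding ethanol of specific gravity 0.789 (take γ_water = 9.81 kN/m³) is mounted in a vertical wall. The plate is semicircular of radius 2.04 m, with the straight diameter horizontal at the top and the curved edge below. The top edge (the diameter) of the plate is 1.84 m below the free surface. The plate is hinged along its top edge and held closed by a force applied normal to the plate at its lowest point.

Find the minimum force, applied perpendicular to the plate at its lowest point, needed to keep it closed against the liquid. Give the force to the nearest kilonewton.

P ≈ 65 kN

γ = 0.789 × 9.81 = 7.74009 kN/m³.
The centroid of a semicircle lies 4r/(3π) = 0.865803 m from the diameter, here below the top edge, so the centroid depth is h_c = 1.84 + 0.865803 = 2.7058 m.
A = πr²/2 = π × 2.04²/2 = 6.53703 m².
Resultant F = γ·h_c·A = 7.74009 × 2.7058 × 6.53703 = 136.906 kN.
I_c = (π/8 − 8/(9π))·r⁴ = 0.109757 × 2.04⁴ = 1.90087 m⁴.
Centre of pressure: y_p = y_c + I_c/(y_c·A) = 2.7058 + 1.90087/(2.7058 × 6.53703) = 2.7058 + 0.107467 = 2.81327 m along the plane.
The resultant acts 0.865803 + 0.107467 = 0.97327 m (along the plate) below the hinge at the top edge, so the moment about the hinge is M = F × 0.97327 = 136.906 × 0.97327 = 133.247 kN·m.
A normal force at the bottom, 2.04 m from the hinge, must supply this moment: P = 133.247/2.04 = 65.3172 kN.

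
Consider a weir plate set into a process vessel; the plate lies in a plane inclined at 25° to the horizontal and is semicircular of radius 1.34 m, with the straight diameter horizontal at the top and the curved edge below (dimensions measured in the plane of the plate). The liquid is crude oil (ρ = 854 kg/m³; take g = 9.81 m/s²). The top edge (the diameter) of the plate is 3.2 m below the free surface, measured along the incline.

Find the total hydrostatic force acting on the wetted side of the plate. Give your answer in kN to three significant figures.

F ≈ 37.6 kN

γ = ρg = 854 × 9.81 / 1000 = 8.37774 kN/m³.
Let θ = 25° be the plate's angle to the horizontal; measure y along the incline from where the plane meets the free surface. Vertical depth h = y·sinθ with sinθ = 0.422618.
The centroid of a semicircle lies 4r/(3π) = 0.568714 m from the diameter, here below the top edge, so y_c = 3.2 + 0.568714 = 3.76871 m and h_c = 3.76871 × 0.422618 = 1.59272 m.
A = πr²/2 = π × 1.34²/2 = 2.82052 m².
Resultant F = γ·h_c·A = 8.37774 × 1.59272 × 2.82052 = 37.6353 kN.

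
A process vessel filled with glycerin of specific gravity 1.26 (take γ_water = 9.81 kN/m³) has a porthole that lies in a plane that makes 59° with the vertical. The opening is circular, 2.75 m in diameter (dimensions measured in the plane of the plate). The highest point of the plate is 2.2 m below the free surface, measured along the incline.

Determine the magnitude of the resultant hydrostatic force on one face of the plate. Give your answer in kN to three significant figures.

γ = 1.26 × 9.81 = 12.3606 kN/m³.
The plate makes 59° with the vertical, i.e. θ = 90° − 59° = 31° to the horizontal. Measuring y along the incline from the free-surface line, vertical depth h = y·sinθ with sinθ = 0.515038.
The centroid is at the centre, 1.375 m below the top of the plate, so y_c = 2.2 + 1.375 = 3.575 m and h_c = 3.575 × 0.515038 = 1.84126 m.
A = π(1.375)² = 5.93957 m².
Resultant F = γ·h_c·A = 12.3606 × 1.84126 × 5.93957 = 135.179 kN.

F ≈ 135 kN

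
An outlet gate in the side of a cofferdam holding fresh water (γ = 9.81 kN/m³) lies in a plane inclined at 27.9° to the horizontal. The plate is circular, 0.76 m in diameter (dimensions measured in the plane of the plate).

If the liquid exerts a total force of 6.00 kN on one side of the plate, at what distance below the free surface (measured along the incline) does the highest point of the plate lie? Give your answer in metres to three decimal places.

y_top ≈ 2.501 m

γ = 9.81 kN/m³.
A = π(0.38)² = 0.453646 m².
From F = γ·h_c·A, the centroid depth is h_c = 6.00/(9.81 × 0.453646) = 1.34823 m.
Let θ = 27.9° be the plate's angle to the horizontal; measure y along the incline from where the plane meets the free surface. Vertical depth h = y·sinθ with sinθ = 0.467930.
Along the incline, y_c = h_c/sinθ = 1.34823/0.467930 = 2.88126 m.
The centroid is at the centre, 0.38 m below the top of the plate, so the highest point sits at y_top = 2.88126 − 0.38 = 2.50126 m along the incline.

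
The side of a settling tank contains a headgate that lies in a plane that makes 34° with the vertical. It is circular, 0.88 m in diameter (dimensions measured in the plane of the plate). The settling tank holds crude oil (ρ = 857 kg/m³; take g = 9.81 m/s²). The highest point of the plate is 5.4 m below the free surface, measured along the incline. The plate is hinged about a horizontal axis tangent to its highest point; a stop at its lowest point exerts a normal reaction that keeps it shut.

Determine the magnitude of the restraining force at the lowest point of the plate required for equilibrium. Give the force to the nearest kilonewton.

P ≈ 13 kN

γ = ρg = 857 × 9.81 / 1000 = 8.40717 kN/m³.
The plate makes 34° with the vertical, i.e. θ = 90° − 34° = 56° to the horizontal. Measuring y along the incline from the free-surface line, vertical depth h = y·sinθ with sinθ = 0.829038.
The centroid is at the centre, 0.44 m below the top of the plate, so y_c = 5.4 + 0.44 = 5.84 m and h_c = 5.84 × 0.829038 = 4.84158 m.
A = π(0.44)² = 0.608212 m².
Resultant F = γ·h_c·A = 8.40717 × 4.84158 × 0.608212 = 24.7567 kN.
I_c = πr⁴/4 = π × 0.44⁴/4 = 0.0294375 m⁴.
Centre of pressure: y_p = y_c + I_c/(y_c·A) = 5.84 + 0.0294375/(5.84 × 0.608212) = 5.84 + 0.00828768 = 5.84829 m along the plane.
The resultant acts 0.44 + 0.00828768 = 0.448288 m (along the plate) below the hinge at the top edge, so the moment about the hinge is M = F × 0.448288 = 24.7567 × 0.448288 = 11.0981 kN·m.
A normal force at the bottom, 0.88 m from the hinge, must supply this moment: P = 11.0981/0.88 = 12.6115 kN.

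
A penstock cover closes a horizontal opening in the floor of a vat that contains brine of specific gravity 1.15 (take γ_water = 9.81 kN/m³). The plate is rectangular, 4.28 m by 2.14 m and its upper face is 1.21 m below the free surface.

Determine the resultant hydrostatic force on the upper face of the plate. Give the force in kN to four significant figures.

γ = 1.15 × 9.81 = 11.2815 kN/m³.
The plate is horizontal, so pressure is uniform at p = γ·h = 11.2815 × 1.21 = 13.6506 kN/m².
A = 4.28 × 2.14 = 9.1592 m².
F = p·A = 13.6506 × 9.1592 = 125.029 kN.

F ≈ 125.0 kN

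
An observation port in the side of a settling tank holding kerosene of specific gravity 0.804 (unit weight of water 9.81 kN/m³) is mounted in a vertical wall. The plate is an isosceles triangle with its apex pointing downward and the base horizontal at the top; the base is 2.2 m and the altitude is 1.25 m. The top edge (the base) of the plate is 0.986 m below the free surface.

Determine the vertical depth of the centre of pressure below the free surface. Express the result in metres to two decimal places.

h_p = 1.46 m

γ = 0.804 × 9.81 = 7.88724 kN/m³.
With the apex down, the centroid sits h/3 = 1.25/3 = 0.416667 m below the base (the top edge), so the centroid depth is h_c = 0.986 + 0.416667 = 1.40267 m.
A = ½ × 2.2 × 1.25 = 1.375 m².
Resultant F = γ·h_c·A = 7.88724 × 1.40267 × 1.375 = 15.2119 kN.
I_c = b·h³/36 = 2.2 × 1.25³/36 = 0.119358 m⁴.
Centre of pressure: y_p = y_c + I_c/(y_c·A) = 1.40267 + 0.119358/(1.40267 × 1.375) = 1.40267 + 0.0618861 = 1.46456 m along the plane.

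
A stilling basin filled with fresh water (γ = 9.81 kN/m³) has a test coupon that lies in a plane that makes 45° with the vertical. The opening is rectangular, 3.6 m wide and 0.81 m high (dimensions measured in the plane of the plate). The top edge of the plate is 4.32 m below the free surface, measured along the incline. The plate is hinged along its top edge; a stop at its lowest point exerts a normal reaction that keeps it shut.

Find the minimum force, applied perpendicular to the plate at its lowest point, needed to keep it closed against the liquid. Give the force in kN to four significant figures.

P ≈ 49.15 kN

γ = 9.81 kN/m³.
The plate makes 45° with the vertical, i.e. θ = 90° − 45° = 45° to the horizontal. Measuring y along the incline from the free-surface line, vertical depth h = y·sinθ with sinθ = 0.707107.
The centroid lies 0.81/2 = 0.405 m below the top edge, so y_c = 4.32 + 0.405 = 4.725 m and h_c = 4.725 × 0.707107 = 3.34108 m.
A = 3.6 × 0.81 = 2.916 m².
Resultant F = γ·h_c·A = 9.81 × 3.34108 × 2.916 = 95.5748 kN.
I_c = b·h³/12 = 3.6 × 0.81³/12 = 0.159432 m⁴.
Centre of pressure: y_p = y_c + I_c/(y_c·A) = 4.725 + 0.159432/(4.725 × 2.916) = 4.725 + 0.0115714 = 4.73657 m along the plane.
The resultant acts 0.405 + 0.0115714 = 0.416571 m (along the plate) below the hinge at the top edge, so the moment about the hinge is M = F × 0.416571 = 95.5748 × 0.416571 = 39.8137 kN·m.
A normal force at the bottom, 0.81 m from the hinge, must supply this moment: P = 39.8137/0.81 = 49.1527 kN.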